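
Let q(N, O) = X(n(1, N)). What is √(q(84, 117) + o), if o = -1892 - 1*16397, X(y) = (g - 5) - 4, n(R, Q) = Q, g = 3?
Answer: I*√18295 ≈ 135.26*I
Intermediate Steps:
X(y) = -6 (X(y) = (3 - 5) - 4 = -2 - 4 = -6)
o = -18289 (o = -1892 - 16397 = -18289)
q(N, O) = -6
√(q(84, 117) + o) = √(-6 - 18289) = √(-18295) = I*√18295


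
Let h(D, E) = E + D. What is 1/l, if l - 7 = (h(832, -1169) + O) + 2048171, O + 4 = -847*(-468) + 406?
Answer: 1/2444639 ≈ 4.0906e-7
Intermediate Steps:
h(D, E) = D + E
O = 396798 (O = -4 + (-847*(-468) + 406) = -4 + (396396 + 406) = -4 + 396802 = 396798)
l = 2444639 (l = 7 + (((832 - 1169) + 396798) + 2048171) = 7 + ((-337 + 396798) + 2048171) = 7 + (396461 + 2048171) = 7 + 2444632 = 2444639)
1/l = 1/2444639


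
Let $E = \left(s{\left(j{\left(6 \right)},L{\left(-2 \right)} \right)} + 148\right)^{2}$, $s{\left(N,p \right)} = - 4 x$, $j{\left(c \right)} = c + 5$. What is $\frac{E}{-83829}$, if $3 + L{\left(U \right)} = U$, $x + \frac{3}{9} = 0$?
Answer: $- \frac{200704}{754461} \approx -0.26602$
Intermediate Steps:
$x = - \frac{1}{3}$ ($x = - \frac{1}{3} + 0 = - \frac{1}{3} \approx -0.33333$)
$j{\left(c \right)} = 5 + c$
$L{\left(U \right)} = -3 + U$
$s{\left(N,p \right)} = \frac{4}{3}$ ($s{\left(N,p \right)} = \left(-4\right) \left(- \frac{1}{3}\right) = \frac{4}{3}$)
$E = \frac{200704}{9}$ ($E = \left(\frac{4}{3} + 148\right)^{2} = \left(\frac{448}{3}\right)^{2} = \frac{200704}{9} \approx 22300.0$)
$\frac{E}{-83829} = \frac{200704}{9 \left(-83829\right)} = \frac{200704}{9} \left(- \frac{1}{83829}\right) = - \frac{200704}{754461}$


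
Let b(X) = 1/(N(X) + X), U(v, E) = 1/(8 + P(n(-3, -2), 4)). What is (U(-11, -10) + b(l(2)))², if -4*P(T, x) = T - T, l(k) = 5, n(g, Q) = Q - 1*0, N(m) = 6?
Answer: 361/7744 ≈ 0.046617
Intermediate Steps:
n(g, Q) = Q (n(g, Q) = Q + 0 = Q)
P(T, x) = 0 (P(T, x) = -(T - T)/4 = -¼*0 = 0)
U(v, E) = ⅛ (U(v, E) = 1/(8 + 0) = 1/8 = ⅛)
b(X) = 1/(6 + X)
(U(-11, -10) + b(l(2)))² = (⅛ + 1/(6 + 5))² = (⅛ + 1/11)² = (19/88)² = 361/7744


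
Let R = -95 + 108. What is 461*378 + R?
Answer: 174271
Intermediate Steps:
R = 13
461*378 + R = 461*378 + 13 = 174258 + 13 = 174271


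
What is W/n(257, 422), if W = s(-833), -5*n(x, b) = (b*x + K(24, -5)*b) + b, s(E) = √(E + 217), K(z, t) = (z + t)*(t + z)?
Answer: -5*I*√154/130609 ≈ -0.00047507*I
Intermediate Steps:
K(z, t) = (t + z)² (K(z, t) = (t + z)*(t + z) = (t + z)²)
s(E) = √(217 + E)
n(x, b) = -362*b/5 - b*x/5 (n(x, b) = -((b*x + (-5 + 24)²*b) + b)/5 = -((b*x + 19²*b) + b)/5 = -((b*x + 361*b) + b)/5 = -((361*b + b*x) + b)/5 = -(362*b + b*x)/5 = -362*b/5 - b*x/5)
W = 2*I*√154 (W = √(217 - 833) = √(-616) = 2*I*√154 ≈ 24.819*I)
W/n(257, 422) = (2*I*√154)/((-⅕*422*(362 + 257))) = (2*I*√154)/((-⅕*422*619)) = (2*I*√154)/(-261218/5) = (2*I*√154)*(-5/261218) = -5*I*√154/130609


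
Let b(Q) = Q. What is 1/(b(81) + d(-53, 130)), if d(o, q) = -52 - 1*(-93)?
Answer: 1/122 ≈ 0.0081967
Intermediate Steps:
d(o, q) = 41 (d(o, q) = -52 + 93 = 41)
1/(b(81) + d(-53, 130)) = 1/(81 + 41) = 1/122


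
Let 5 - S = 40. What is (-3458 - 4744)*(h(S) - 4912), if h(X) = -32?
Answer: 40550688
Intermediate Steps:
S = -35 (S = 5 - 1*40 = 5 - 40 = -35)
(-3458 - 4744)*(h(S) - 4912) = (-3458 - 4744)*(-32 - 4912) = -8202*(-4944) = 40550688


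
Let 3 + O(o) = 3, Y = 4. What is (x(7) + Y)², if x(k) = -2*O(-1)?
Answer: 16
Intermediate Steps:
O(o) = 0 (O(o) = -3 + 3 = 0)
x(k) = 0 (x(k) = -2*0 = 0)
(x(7) + Y)² = (0 + 4)² = 4² = 16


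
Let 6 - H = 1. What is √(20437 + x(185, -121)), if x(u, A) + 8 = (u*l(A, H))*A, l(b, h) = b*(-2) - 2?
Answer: I*√5351971 ≈ 2313.4*I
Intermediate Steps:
H = 5 (H = 6 - 1*1 = 6 - 1 = 5)
l(b, h) = -2 - 2*b (l(b, h) = -2*b - 2 = -2 - 2*b)
x(u, A) = -8 + A*u*(-2 - 2*A) (x(u, A) = -8 + (u*(-2 - 2*A))*A = -8 + A*u*(-2 - 2*A))
√(20437 + x(185, -121)) = √(20437 + (-8 - 2*(-121)*185*(1 - 121))) = √(20437 + (-8 - 2*(-121)*185*(-120))) = √(20437 + (-8 - 5372400)) = √(20437 - 5372408) = √(-5351971) = I*√5351971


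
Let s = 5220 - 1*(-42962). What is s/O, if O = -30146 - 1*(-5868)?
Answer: -24091/12139 ≈ -1.9846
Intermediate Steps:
s = 48182 (s = 5220 + 42962 = 48182)
O = -24278 (O = -30146 + 5868 = -24278)
s/O = 48182/(-24278) = 48182*(-1/24278) = -24091/12139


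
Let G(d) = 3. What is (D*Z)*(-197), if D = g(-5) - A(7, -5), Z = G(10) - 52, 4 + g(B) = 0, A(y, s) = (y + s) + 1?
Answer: -67571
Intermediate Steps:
A(y, s) = 1 + s + y (A(y, s) = (s + y) + 1 = 1 + s + y)
g(B) = -4 (g(B) = -4 + 0 = -4)
Z = -49 (Z = 3 - 52 = -49)
D = -7 (D = -4 - (1 - 5 + 7) = -4 - 1*3 = -4 - 3 = -7)
(D*Z)*(-197) = -7*(-49)*(-197) = 343*(-197) = -67571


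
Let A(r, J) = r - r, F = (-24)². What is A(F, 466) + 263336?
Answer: 263336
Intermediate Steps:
F = 576
A(r, J) = 0
A(F, 466) + 263336 = 0 + 263336 = 263336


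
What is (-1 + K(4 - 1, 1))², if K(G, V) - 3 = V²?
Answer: 9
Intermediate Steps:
K(G, V) = 3 + V²
(-1 + K(4 - 1, 1))² = (-1 + (3 + 1²))² = (-1 + (3 + 1))² = (-1 + 4)² = 3² = 9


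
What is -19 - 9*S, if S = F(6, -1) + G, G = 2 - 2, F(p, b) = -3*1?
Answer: 8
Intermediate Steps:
F(p, b) = -3
G = 0
S = -3 (S = -3 + 0 = -3)
-19 - 9*S = -19 - 9*(-3) = -19 - 1*(-27) = -19 + 27 = 8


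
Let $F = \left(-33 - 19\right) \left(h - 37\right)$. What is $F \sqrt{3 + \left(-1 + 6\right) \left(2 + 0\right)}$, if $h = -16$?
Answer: $2756 \sqrt{13} \approx 9936.9$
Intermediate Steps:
$F = 2756$ ($F = \left(-33 - 19\right) \left(-16 - 37\right) = \left(-52\right) \left(-53\right) = 2756$)
$F \sqrt{3 + \left(-1 + 6\right) \left(2 + 0\right)} = 2756 \sqrt{3 + \left(-1 + 6\right) \left(2 + 0\right)} = 2756 \sqrt{3 + 5 \cdot 2} = 2756 \sqrt{3 + 10} = 2756 \sqrt{13}$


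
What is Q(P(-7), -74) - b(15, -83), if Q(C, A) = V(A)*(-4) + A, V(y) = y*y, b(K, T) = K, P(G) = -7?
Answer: -21993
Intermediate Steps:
V(y) = y²
Q(C, A) = A - 4*A² (Q(C, A) = A²*(-4) + A = -4*A² + A = A - 4*A²)
Q(P(-7), -74) - b(15, -83) = -74*(1 - 4*(-74)) - 1*15 = -74*(1 + 296) - 15 = -74*297 - 15 = -21978 - 15 = -21993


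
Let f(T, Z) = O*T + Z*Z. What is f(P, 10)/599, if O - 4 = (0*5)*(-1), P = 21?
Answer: 184/599 ≈ 0.30718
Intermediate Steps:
O = 4 (O = 4 + (0*5)*(-1) = 4 + 0*(-1) = 4 + 0 = 4)
f(T, Z) = Z² + 4*T (f(T, Z) = 4*T + Z*Z = 4*T + Z² = Z² + 4*T)
f(P, 10)/599 = (10² + 4*21)/599 = (100 + 84)*(1/599) = 184*(1/599) = 184/599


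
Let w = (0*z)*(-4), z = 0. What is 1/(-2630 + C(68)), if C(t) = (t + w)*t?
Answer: 1/1994 ≈ 0.00050150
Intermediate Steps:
w = 0 (w = (0*0)*(-4) = 0*(-4) = 0)
C(t) = t² (C(t) = (t + 0)*t = t*t = t²)
1/(-2630 + C(68)) = 1/(-2630 + 68²) = 1/(-2630 + 4624) = 1/1994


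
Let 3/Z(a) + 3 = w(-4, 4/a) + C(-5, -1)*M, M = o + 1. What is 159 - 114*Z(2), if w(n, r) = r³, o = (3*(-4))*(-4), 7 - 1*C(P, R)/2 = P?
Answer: 187437/1181 ≈ 158.71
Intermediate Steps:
C(P, R) = 14 - 2*P
o = 48 (o = -12*(-4) = 48)
M = 49 (M = 48 + 1 = 49)
Z(a) = 3/(1173 + 64/a³) (Z(a) = 3/(-3 + ((4/a)³ + (14 - 2*(-5))*49)) = 3/(-3 + (64/a³ + (14 + 10)*49)) = 3/(-3 + (64/a³ + 24*49)) = 3/(-3 + (64/a³ + 1176)) = 3/(-3 + (1176 + 64/a³)) = 3/(1173 + 64/a³))
159 - 114*Z(2) = 159 - 342*2³/(64 + 1173*2³) = 159 - 342*8/(64 + 1173*8) = 159 - 342*8/(64 + 9384) = 159 - 342*8/9448 = 159 - 114*3/1181 = 159 - 342/1181 = 187437/1181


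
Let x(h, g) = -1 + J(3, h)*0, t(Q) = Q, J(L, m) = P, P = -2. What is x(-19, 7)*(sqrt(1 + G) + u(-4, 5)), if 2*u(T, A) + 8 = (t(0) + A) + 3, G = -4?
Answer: -I*sqrt(3) ≈ -1.732*I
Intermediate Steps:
J(L, m) = -2
x(h, g) = -1 (x(h, g) = -1 - 2*0 = -1 + 0 = -1)
u(T, A) = -5/2 + A/2 (u(T, A) = -4 + ((0 + A) + 3)/2 = -4 + (A + 3)/2 = -4 + (3 + A)/2 = -4 + (3/2 + A/2) = -5/2 + A/2)
x(-19, 7)*(sqrt(1 + G) + u(-4, 5)) = -(sqrt(1 - 4) + (-5/2 + (1/2)*5)) = -(sqrt(-3) + (-5/2 + 5/2)) = -(I*sqrt(3) + 0) = -I*sqrt(3)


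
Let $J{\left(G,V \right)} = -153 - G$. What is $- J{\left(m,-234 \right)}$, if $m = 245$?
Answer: $398$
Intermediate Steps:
$- J{\left(m,-234 \right)} = - (-153 - 245) = \left(-1\right) \left(-398\right) = 398$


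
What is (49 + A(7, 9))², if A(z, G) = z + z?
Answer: 3969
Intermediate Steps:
A(z, G) = 2*z
(49 + A(7, 9))² = (49 + 2*7)² = (49 + 14)² = 63² = 3969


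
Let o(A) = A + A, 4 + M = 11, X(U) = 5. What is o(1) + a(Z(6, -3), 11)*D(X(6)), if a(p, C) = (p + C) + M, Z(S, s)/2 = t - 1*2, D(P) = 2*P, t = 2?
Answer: 182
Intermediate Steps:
M = 7 (M = -4 + 11 = 7)
o(A) = 2*A
Z(S, s) = 0 (Z(S, s) = 2*(2 - 1*2) = 2*(2 - 2) = 2*0 = 0)
a(p, C) = 7 + C + p (a(p, C) = (p + C) + 7 = (C + p) + 7 = 7 + C + p)
o(1) + a(Z(6, -3), 11)*D(X(6)) = 2*1 + (7 + 11 + 0)*(2*5) = 2 + 18*10 = 2 + 180 = 182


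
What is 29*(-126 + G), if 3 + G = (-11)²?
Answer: -232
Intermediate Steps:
G = 118 (G = -3 + (-11)² = -3 + 121 = 118)
29*(-126 + G) = 29*(-126 + 118) = 29*(-8) = -232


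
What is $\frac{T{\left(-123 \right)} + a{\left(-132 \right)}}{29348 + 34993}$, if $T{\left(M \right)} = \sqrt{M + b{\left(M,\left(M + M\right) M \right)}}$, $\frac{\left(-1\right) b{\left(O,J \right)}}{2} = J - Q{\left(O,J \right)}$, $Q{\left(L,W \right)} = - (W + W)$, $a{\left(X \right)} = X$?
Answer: $- \frac{44}{21447} + \frac{i \sqrt{181671}}{64341} \approx -0.0020516 + 0.0066245 i$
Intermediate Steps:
$Q{\left(L,W \right)} = - 2 W$
$b{\left(O,J \right)} = - 6 J$ ($b{\left(O,J \right)} = - 2 \left(J - - 2 J\right) = - 2 \left(J + 2 J\right) = - 2 \cdot 3 J = - 6 J$)
$T{\left(M \right)} = \sqrt{M - 12 M^{2}}$ ($T{\left(M \right)} = \sqrt{M - 6 \left(M + M\right) M} = \sqrt{M - 6 \cdot 2 M M} = \sqrt{M - 6 \cdot 2 M^{2}} = \sqrt{M - 12 M^{2}}$)
$\frac{T{\left(-123 \right)} + a{\left(-132 \right)}}{29348 + 34993} = \frac{\sqrt{- 123 \left(1 - -1476\right)} - 132}{29348 + 34993} = \frac{\sqrt{- 123 \left(1 + 1476\right)} - 132}{64341} = \left(\sqrt{\left(-123\right) 1477} - 132\right) \frac{1}{64341} = \left(\sqrt{-181671} - 132\right) \frac{1}{64341} = \left(i \sqrt{181671} - 132\right) \frac{1}{64341} = \left(-132 + i \sqrt{181671}\right) \frac{1}{64341} = - \frac{44}{21447} + \frac{i \sqrt{181671}}{64341}$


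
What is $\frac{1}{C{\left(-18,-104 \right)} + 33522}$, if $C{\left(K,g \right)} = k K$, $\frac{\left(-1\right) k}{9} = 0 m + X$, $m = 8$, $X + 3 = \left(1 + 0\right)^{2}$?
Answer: $\frac{1}{33198} \approx 3.0122 \cdot 10^{-5}$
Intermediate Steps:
$X = -2$ ($X = -3 + \left(1 + 0\right)^{2} = -3 + 1^{2} = -3 + 1 = -2$)
$k = 18$ ($k = - 9 \left(0 \cdot 8 - 2\right) = - 9 \left(0 - 2\right) = \left(-9\right) \left(-2\right) = 18$)
$C{\left(K,g \right)} = 18 K$
$\frac{1}{C{\left(-18,-104 \right)} + 33522} = \frac{1}{18 \left(-18\right) + 33522} = \frac{1}{-324 + 33522} = \frac{1}{33198}$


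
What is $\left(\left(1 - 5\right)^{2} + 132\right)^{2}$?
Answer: $21904$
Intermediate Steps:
$\left(\left(1 - 5\right)^{2} + 132\right)^{2} = \left(\left(-4\right)^{2} + 132\right)^{2} = \left(16 + 132\right)^{2} = 148^{2} = 21904$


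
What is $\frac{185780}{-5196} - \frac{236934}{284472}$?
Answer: $- \frac{250371839}{6843132} \approx -36.587$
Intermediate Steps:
$\frac{185780}{-5196} - \frac{236934}{284472} = 185780 \left(- \frac{1}{5196}\right) - \frac{13163}{15804} = - \frac{46445}{1299} - \frac{13163}{15804} = - \frac{250371839}{6843132}$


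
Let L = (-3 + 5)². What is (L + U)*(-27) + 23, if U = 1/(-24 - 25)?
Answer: -4138/49 ≈ -84.449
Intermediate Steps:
U = -1/49 (U = 1/(-49) = -1/49 ≈ -0.020408)
L = 4 (L = 2² = 4)
(L + U)*(-27) + 23 = (4 - 1/49)*(-27) + 23 = (195/49)*(-27) + 23 = -5265/49 + 23 = -4138/49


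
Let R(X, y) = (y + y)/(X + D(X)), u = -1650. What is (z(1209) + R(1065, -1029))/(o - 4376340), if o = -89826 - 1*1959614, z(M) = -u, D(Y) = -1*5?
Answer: -873471/3405663400 ≈ -0.00025648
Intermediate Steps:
D(Y) = -5
z(M) = 1650 (z(M) = -1*(-1650) = 1650)
R(X, y) = 2*y/(-5 + X) (R(X, y) = (y + y)/(X - 5) = (2*y)/(-5 + X) = 2*y/(-5 + X))
o = -2049440 (o = -89826 - 1959614 = -2049440)
(z(1209) + R(1065, -1029))/(o - 4376340) = (1650 + 2*(-1029)/(-5 + 1065))/(-2049440 - 4376340) = (1650 + 2*(-1029)/1060)/(-6425780) = (1650 + 2*(-1029)*(1/1060))*(-1/6425780) = (1650 - 1029/530)*(-1/6425780) = (873471/530)*(-1/6425780) = -873471/3405663400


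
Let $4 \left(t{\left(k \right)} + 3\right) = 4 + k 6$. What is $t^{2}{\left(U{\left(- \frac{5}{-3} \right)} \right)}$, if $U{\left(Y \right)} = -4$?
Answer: $64$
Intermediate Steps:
$t{\left(k \right)} = -2 + \frac{3 k}{2}$ ($t{\left(k \right)} = -3 + \frac{4 + k 6}{4} = -3 + \frac{4 + 6 k}{4} = -3 + \left(1 + \frac{3 k}{2}\right) = -2 + \frac{3 k}{2}$)
$t^{2}{\left(U{\left(- \frac{5}{-3} \right)} \right)} = \left(-2 + \frac{3}{2} \left(-4\right)\right)^{2} = \left(-2 - 6\right)^{2} = \left(-8\right)^{2} = 64$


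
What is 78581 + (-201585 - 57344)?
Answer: -180348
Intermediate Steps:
78581 + (-201585 - 57344) = 78581 - 258929 = -180348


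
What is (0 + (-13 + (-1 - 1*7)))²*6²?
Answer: 15876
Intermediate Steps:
(0 + (-13 + (-1 - 1*7)))²*6² = (0 + (-13 + (-1 - 7)))²*36 = (0 + (-13 - 8))²*36 = (0 - 21)²*36 = (-21)²*36 = 441*36 = 15876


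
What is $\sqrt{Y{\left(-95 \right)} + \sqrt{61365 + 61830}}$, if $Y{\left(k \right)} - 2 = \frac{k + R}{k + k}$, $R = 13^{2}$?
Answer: $\frac{\sqrt{14535 + 9025 \sqrt{123195}}}{95} \approx 18.778$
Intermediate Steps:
$R = 169$
$Y{\left(k \right)} = 2 + \frac{169 + k}{2 k}$ ($Y{\left(k \right)} = 2 + \frac{k + 169}{k + k} = 2 + \frac{169 + k}{2 k}$)
$\sqrt{Y{\left(-95 \right)} + \sqrt{61365 + 61830}} = \sqrt{\frac{169 + 5 \left(-95\right)}{2 \left(-95\right)} + \sqrt{61365 + 61830}} = \sqrt{\frac{1}{2} \left(- \frac{1}{95}\right) \left(169 - 475\right) + \sqrt{123195}} = \sqrt{\frac{1}{2} \left(- \frac{1}{95}\right) \left(-306\right) + \sqrt{123195}} = \sqrt{\frac{153}{95} + \sqrt{123195}}$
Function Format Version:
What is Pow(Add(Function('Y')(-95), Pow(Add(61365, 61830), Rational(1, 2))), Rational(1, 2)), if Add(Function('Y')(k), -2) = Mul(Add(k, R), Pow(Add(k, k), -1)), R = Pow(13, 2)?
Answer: Mul(Rational(1, 95), Pow(Add(14535, Mul(9025, Pow(123195, Rational(1, 2)))), Rational(1, 2))) ≈ 18.778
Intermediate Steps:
R = 169
Function('Y')(k) = Add(2, Mul(Rational(1, 2), Pow(k, -1), Add(169, k))) (Function('Y')(k) = Add(2, Mul(Add(k, 169), Pow(Add(k, k), -1))) = Add(2, Mul(Add(169, k), Pow(Mul(2, k), -1))) = Add(2, Mul(Add(169, k), Mul(Rational(1, 2), Pow(k, -1)))) = Add(2, Mul(Rational(1, 2), Pow(k, -1), Add(169, k))))
Pow(Add(Function('Y')(-95), Pow(Add(61365, 61830), Rational(1, 2))), Rational(1, 2)) = Pow(Add(Mul(Rational(1, 2), Pow(-95, -1), Add(169, Mul(5, -95))), Pow(Add(61365, 61830), Rational(1, 2))), Rational(1, 2)) = Pow(Add(Mul(Rational(1, 2), Rational(-1, 95), Add(169, -475)), Pow(123195, Rational(1, 2))), Rational(1, 2)) = Pow(Add(Mul(Rational(1, 2), Rational(-1, 95), -306), Pow(123195, Rational(1, 2))), Rational(1, 2)) = Pow(Add(Rational(153, 95), Pow(123195, Rational(1, 2))), Rational(1, 2))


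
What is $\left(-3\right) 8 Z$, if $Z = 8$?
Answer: $-192$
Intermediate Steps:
$\left(-3\right) 8 Z = \left(-3\right) 8 \cdot 8 = \left(-24\right) 8 = -192$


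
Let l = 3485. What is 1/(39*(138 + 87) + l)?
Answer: 1/12260 ≈ 8.1566e-5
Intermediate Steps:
1/(39*(138 + 87) + l) = 1/(39*(138 + 87) + 3485) = 1/(39*225 + 3485) = 1/(8775 + 3485) = 1/12260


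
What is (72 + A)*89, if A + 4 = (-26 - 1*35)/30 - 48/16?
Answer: 168121/30 ≈ 5604.0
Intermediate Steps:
A = -271/30 (A = -4 + ((-26 - 1*35)/30 - 48/16) = -4 + ((-26 - 35)*(1/30) - 48*1/16) = -4 + (-61*1/30 - 3) = -4 + (-61/30 - 3) = -4 - 151/30 = -271/30 ≈ -9.0333)
(72 + A)*89 = (72 - 271/30)*89 = (1889/30)*89 = 168121/30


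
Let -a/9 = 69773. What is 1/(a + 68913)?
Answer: -1/559044 ≈ -1.7888e-6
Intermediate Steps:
a = -627957 (a = -9*69773 = -627957)
1/(a + 68913) = 1/(-627957 + 68913) = 1/(-559044) = -1/559044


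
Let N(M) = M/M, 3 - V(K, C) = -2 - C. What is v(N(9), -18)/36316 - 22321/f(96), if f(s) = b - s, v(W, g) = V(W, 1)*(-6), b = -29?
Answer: 202651234/1134875 ≈ 178.57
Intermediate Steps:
V(K, C) = 5 + C (V(K, C) = 3 - (-2 - C) = 3 + (2 + C) = 5 + C)
N(M) = 1
v(W, g) = -36 (v(W, g) = (5 + 1)*(-6) = 6*(-6) = -36)
f(s) = -29 - s
v(N(9), -18)/36316 - 22321/f(96) = -36/36316 - 22321/(-29 - 1*96) = -36*1/36316 - 22321/(-29 - 96) = -9/9079 - 22321/(-125) = -9/9079 - 22321*(-1/125) = -9/9079 + 22321/125 = 202651234/1134875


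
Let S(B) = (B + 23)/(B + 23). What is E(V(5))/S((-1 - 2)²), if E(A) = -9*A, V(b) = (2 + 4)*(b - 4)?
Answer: -54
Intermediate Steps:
V(b) = -24 + 6*b (V(b) = 6*(-4 + b) = -24 + 6*b)
S(B) = 1 (S(B) = (23 + B)/(23 + B) = 1)
E(V(5))/S((-1 - 2)²) = -9*(-24 + 6*5)/1 = -9*(-24 + 30)*1 = -9*6*1 = -54*1 = -54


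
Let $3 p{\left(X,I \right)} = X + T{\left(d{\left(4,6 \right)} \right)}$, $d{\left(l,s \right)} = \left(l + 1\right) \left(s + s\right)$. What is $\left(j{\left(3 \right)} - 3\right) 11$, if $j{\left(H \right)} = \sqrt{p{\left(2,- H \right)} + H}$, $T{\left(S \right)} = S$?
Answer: $-33 + \frac{11 \sqrt{213}}{3} \approx 20.513$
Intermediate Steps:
$d{\left(l,s \right)} = 2 s \left(1 + l\right)$ ($d{\left(l,s \right)} = \left(1 + l\right) 2 s = 2 s \left(1 + l\right)$)
$p{\left(X,I \right)} = 20 + \frac{X}{3}$ ($p{\left(X,I \right)} = \frac{X + 2 \cdot 6 \left(1 + 4\right)}{3} = \frac{X + 2 \cdot 6 \cdot 5}{3} = \frac{X + 60}{3} = \frac{60 + X}{3} = 20 + \frac{X}{3}$)
$j{\left(H \right)} = \sqrt{\frac{62}{3} + H}$ ($j{\left(H \right)} = \sqrt{\left(20 + \frac{1}{3} \cdot 2\right) + H} = \sqrt{\left(20 + \frac{2}{3}\right) + H} = \sqrt{\frac{62}{3} + H}$)
$\left(j{\left(3 \right)} - 3\right) 11 = \left(\frac{\sqrt{186 + 9 \cdot 3}}{3} - 3\right) 11 = \left(\frac{\sqrt{186 + 27}}{3} - 3\right) 11 = \left(\frac{\sqrt{213}}{3} - 3\right) 11 = \left(-3 + \frac{\sqrt{213}}{3}\right) 11 = -33 + \frac{11 \sqrt{213}}{3}$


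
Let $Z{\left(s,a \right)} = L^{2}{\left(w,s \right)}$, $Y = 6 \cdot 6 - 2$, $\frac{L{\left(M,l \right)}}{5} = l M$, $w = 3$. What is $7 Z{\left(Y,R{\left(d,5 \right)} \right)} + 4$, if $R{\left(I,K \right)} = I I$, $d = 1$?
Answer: $1820704$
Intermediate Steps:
$L{\left(M,l \right)} = 5 M l$ ($L{\left(M,l \right)} = 5 l M = 5 M l$)
$Y = 34$ ($Y = 36 - 2 = 34$)
$R{\left(I,K \right)} = I^{2}$
$Z{\left(s,a \right)} = 225 s^{2}$ ($Z{\left(s,a \right)} = \left(5 \cdot 3 s\right)^{2} = \left(15 s\right)^{2} = 225 s^{2}$)
$7 Z{\left(Y,R{\left(d,5 \right)} \right)} + 4 = 7 \cdot 225 \cdot 34^{2} + 4 = 7 \cdot 225 \cdot 1156 + 4 = 7 \cdot 260100 + 4 = 1820700 + 4 = 1820704$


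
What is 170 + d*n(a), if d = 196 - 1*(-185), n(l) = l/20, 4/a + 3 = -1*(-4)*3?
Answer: 2677/15 ≈ 178.47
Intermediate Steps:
a = 4/9 (a = 4/(-3 - 1*(-4)*3) = 4/(-3 + 4*3) = 4/(-3 + 12) = 4/9 ≈ 0.44444)
n(l) = l/20 (n(l) = l*(1/20) = l/20)
d = 381 (d = 196 + 185 = 381)
170 + d*n(a) = 170 + 381*((1/20)*(4/9)) = 170 + 381*(1/45) = 170 + 127/15 = 2677/15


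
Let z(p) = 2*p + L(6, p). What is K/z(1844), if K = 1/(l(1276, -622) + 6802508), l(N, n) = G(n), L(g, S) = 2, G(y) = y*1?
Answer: 1/25098959340 ≈ 3.9842e-11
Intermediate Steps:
G(y) = y
l(N, n) = n
z(p) = 2 + 2*p (z(p) = 2*p + 2 = 2 + 2*p)
K = 1/6801886 (K = 1/(-622 + 6802508) = 1/6801886 ≈ 1.4702e-7)
K/z(1844) = 1/(6801886*(2 + 2*1844)) = 1/(6801886*(2 + 3688)) = (1/6801886)/3690 = (1/6801886)*(1/3690) = 1/25098959340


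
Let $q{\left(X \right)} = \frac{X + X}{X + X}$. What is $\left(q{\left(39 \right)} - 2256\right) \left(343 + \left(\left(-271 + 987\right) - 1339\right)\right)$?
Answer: $631400$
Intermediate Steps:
$q{\left(X \right)} = 1$ ($q{\left(X \right)} = \frac{2 X}{2 X} = 2 X \frac{1}{2 X} = 1$)
$\left(q{\left(39 \right)} - 2256\right) \left(343 + \left(\left(-271 + 987\right) - 1339\right)\right) = \left(1 - 2256\right) \left(343 + \left(\left(-271 + 987\right) - 1339\right)\right) = - 2255 \left(343 + \left(716 - 1339\right)\right) = - 2255 \left(343 - 623\right) = \left(-2255\right) \left(-280\right) = 631400$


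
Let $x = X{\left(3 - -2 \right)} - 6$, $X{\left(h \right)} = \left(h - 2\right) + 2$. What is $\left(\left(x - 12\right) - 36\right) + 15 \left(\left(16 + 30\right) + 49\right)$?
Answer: $1376$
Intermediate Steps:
$X{\left(h \right)} = h$ ($X{\left(h \right)} = \left(-2 + h\right) + 2 = h$)
$x = -1$ ($x = \left(3 - -2\right) - 6 = \left(3 + 2\right) - 6 = 5 - 6 = -1$)
$\left(\left(x - 12\right) - 36\right) + 15 \left(\left(16 + 30\right) + 49\right) = \left(\left(-1 - 12\right) - 36\right) + 15 \left(\left(16 + 30\right) + 49\right) = \left(-13 - 36\right) + 15 \left(46 + 49\right) = -49 + 15 \cdot 95 = -49 + 1425 = 1376$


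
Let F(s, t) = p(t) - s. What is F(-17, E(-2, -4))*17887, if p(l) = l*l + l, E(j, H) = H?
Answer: 518723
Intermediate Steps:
p(l) = l + l² (p(l) = l² + l = l + l²)
F(s, t) = -s + t*(1 + t) (F(s, t) = t*(1 + t) - s = -s + t*(1 + t))
F(-17, E(-2, -4))*17887 = (-1*(-17) - 4*(1 - 4))*17887 = (17 - 4*(-3))*17887 = (17 + 12)*17887 = 29*17887 = 518723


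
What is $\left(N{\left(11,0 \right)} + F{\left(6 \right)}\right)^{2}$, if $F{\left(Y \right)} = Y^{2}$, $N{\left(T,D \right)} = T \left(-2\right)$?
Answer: $196$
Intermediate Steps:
$N{\left(T,D \right)} = - 2 T$
$\left(N{\left(11,0 \right)} + F{\left(6 \right)}\right)^{2} = \left(\left(-2\right) 11 + 6^{2}\right)^{2} = \left(-22 + 36\right)^{2} = 14^{2} = 196$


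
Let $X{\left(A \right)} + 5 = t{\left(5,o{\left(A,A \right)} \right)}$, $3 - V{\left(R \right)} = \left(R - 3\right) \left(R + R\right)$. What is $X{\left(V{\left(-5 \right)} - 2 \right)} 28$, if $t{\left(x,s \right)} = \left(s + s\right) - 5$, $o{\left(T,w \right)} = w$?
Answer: $-4704$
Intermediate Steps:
$V{\left(R \right)} = 3 - 2 R \left(-3 + R\right)$ ($V{\left(R \right)} = 3 - \left(R - 3\right) \left(R + R\right) = 3 - \left(-3 + R\right) 2 R = 3 - 2 R \left(-3 + R\right)$)
$t{\left(x,s \right)} = -5 + 2 s$ ($t{\left(x,s \right)} = 2 s - 5 = -5 + 2 s$)
$X{\left(A \right)} = -10 + 2 A$ ($X{\left(A \right)} = -5 + \left(-5 + 2 A\right) = -10 + 2 A$)
$X{\left(V{\left(-5 \right)} - 2 \right)} 28 = \left(-10 + 2 \left(\left(3 - 2 \left(-5\right)^{2} + 6 \left(-5\right)\right) - 2\right)\right) 28 = \left(-10 + 2 \left(\left(3 - 50 - 30\right) - 2\right)\right) 28 = \left(-10 + 2 \left(-77 - 2\right)\right) 28 = \left(-10 + 2 \left(-79\right)\right) 28 = \left(-10 - 158\right) 28 = \left(-168\right) 28 = -4704$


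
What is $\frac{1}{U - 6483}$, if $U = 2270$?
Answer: $- \frac{1}{4213} \approx -0.00023736$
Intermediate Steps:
$\frac{1}{U - 6483} = \frac{1}{2270 - 6483} = \frac{1}{-4213} = - \frac{1}{4213}$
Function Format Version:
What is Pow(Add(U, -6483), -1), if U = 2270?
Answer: Rational(-1, 4213) ≈ -0.00023736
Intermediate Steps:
Pow(Add(U, -6483), -1) = Pow(Add(2270, -6483), -1) = Pow(-4213, -1) = Rational(-1, 4213)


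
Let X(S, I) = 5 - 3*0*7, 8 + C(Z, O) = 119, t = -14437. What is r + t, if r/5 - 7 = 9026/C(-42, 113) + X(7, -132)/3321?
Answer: -1719714719/122877 ≈ -13995.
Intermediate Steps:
C(Z, O) = 111 (C(Z, O) = -8 + 119 = 111)
X(S, I) = 5 (X(S, I) = 5 + 0*7 = 5 + 0 = 5)
r = 54260530/122877 (r = 35 + 5*(9026/111 + 5/3321) = 35 + 5*(9991967/122877) = 35 + 49959835/122877 = 54260530/122877 ≈ 441.58)
r + t = 54260530/122877 - 14437 = -1719714719/122877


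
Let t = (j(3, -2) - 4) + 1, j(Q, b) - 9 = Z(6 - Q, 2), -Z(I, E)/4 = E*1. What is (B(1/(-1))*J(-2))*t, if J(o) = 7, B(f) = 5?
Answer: -70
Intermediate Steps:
Z(I, E) = -4*E
j(Q, b) = 1 (j(Q, b) = 9 - 4*2 = 9 - 8 = 1)
t = -2 (t = (1 - 4) + 1 = -3 + 1 = -2)
(B(1/(-1))*J(-2))*t = (5*7)*(-2) = 35*(-2) = -70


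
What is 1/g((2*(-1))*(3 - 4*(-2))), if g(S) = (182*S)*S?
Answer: 1/88088 ≈ 1.1352e-5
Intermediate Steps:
g(S) = 182*S²
1/g((2*(-1))*(3 - 4*(-2))) = 1/(182*((2*(-1))*(3 - 4*(-2)))²) = 1/(182*(-2*(3 + 8))²) = 1/(182*(-2*11)²) = 1/(182*(-22)²) = 1/(182*484) = 1/88088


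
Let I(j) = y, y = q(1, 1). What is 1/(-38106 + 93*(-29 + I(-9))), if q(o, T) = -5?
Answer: -1/41268 ≈ -2.4232e-5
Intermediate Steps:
y = -5
I(j) = -5
1/(-38106 + 93*(-29 + I(-9))) = 1/(-38106 + 93*(-29 - 5)) = 1/(-38106 + 93*(-34)) = 1/(-38106 - 3162) = 1/(-41268) = -1/41268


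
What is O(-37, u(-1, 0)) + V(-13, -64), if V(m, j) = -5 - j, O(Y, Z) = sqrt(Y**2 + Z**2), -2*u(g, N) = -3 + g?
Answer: 59 + sqrt(1373) ≈ 96.054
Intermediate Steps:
u(g, N) = 3/2 - g/2 (u(g, N) = -(-3 + g)/2 = 3/2 - g/2)
O(-37, u(-1, 0)) + V(-13, -64) = sqrt((-37)**2 + (3/2 - 1/2*(-1))**2) + (-5 - 1*(-64)) = sqrt(1369 + (3/2 + 1/2)**2) + (-5 + 64) = sqrt(1369 + 2**2) + 59 = sqrt(1369 + 4) + 59 = sqrt(1373) + 59 = 59 + sqrt(1373)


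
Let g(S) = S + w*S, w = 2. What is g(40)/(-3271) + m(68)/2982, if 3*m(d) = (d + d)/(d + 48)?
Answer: -15510433/424304307 ≈ -0.036555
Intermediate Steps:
m(d) = 2*d/(3*(48 + d)) (m(d) = ((d + d)/(d + 48))/3 = ((2*d)/(48 + d))/3 = (2*d/(48 + d))/3 = 2*d/(3*(48 + d)))
g(S) = 3*S (g(S) = S + 2*S = 3*S)
g(40)/(-3271) + m(68)/2982 = (3*40)/(-3271) + ((⅔)*68/(48 + 68))/2982 = 120*(-1/3271) + ((⅔)*68/116)*(1/2982) = -120/3271 + ((⅔)*68*(1/116))*(1/2982) = -120/3271 + (34/87)*(1/2982) = -120/3271 + 17/129717 = -15510433/424304307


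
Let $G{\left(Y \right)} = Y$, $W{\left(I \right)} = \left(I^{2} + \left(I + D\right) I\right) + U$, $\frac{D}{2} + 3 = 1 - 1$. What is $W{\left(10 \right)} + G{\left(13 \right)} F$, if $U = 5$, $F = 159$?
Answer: $2212$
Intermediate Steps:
$D = -6$ ($D = -6 + 2 \left(1 - 1\right) = -6 + 2 \cdot 0 = -6 + 0 = -6$)
$W{\left(I \right)} = 5 + I^{2} + I \left(-6 + I\right)$ ($W{\left(I \right)} = \left(I^{2} + \left(I - 6\right) I\right) + 5 = \left(I^{2} + \left(-6 + I\right) I\right) + 5 = \left(I^{2} + I \left(-6 + I\right)\right) + 5 = 5 + I^{2} + I \left(-6 + I\right)$)
$W{\left(10 \right)} + G{\left(13 \right)} F = \left(5 - 60 + 2 \cdot 10^{2}\right) + 13 \cdot 159 = \left(5 - 60 + 2 \cdot 100\right) + 2067 = \left(5 - 60 + 200\right) + 2067 = 145 + 2067 = 2212$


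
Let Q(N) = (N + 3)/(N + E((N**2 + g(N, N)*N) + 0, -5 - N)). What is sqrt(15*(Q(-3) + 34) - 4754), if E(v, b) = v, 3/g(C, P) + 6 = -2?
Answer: 2*I*sqrt(1061) ≈ 65.146*I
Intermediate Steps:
g(C, P) = -3/8 (g(C, P) = 3/(-6 - 2) = 3/(-8) = 3*(-1/8) = -3/8)
Q(N) = (3 + N)/(N**2 + 5*N/8) (Q(N) = (N + 3)/(N + ((N**2 - 3*N/8) + 0)) = (3 + N)/(N + (N**2 - 3*N/8)) = (3 + N)/(N**2 + 5*N/8))
sqrt(15*(Q(-3) + 34) - 4754) = sqrt(15*(8*(3 - 3)/(-3*(5 + 8*(-3))) + 34) - 4754) = sqrt(15*(8*(-1/3)*0/(5 - 24) + 34) - 4754) = sqrt(15*(8*(-1/3)*0/(-19) + 34) - 4754) = sqrt(15*(8*(-1/3)*(-1/19)*0 + 34) - 4754) = sqrt(15*(0 + 34) - 4754) = sqrt(15*34 - 4754) = sqrt(510 - 4754) = sqrt(-4244) = 2*I*sqrt(1061)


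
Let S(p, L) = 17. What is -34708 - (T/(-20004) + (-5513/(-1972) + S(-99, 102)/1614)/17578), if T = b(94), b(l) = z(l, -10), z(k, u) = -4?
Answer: -1618508924927357587/46632157086504 ≈ -34708.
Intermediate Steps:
b(l) = -4
T = -4
-34708 - (T/(-20004) + (-5513/(-1972) + S(-99, 102)/1614)/17578) = -34708 - (-4/(-20004) + (-5513/(-1972) + 17/1614)/17578) = -34708 - (-4*(-1/20004) + (-5513*(-1/1972) + 17*(1/1614))*(1/17578)) = -34708 - (1/5001 + (5513/1972 + 17/1614)*(1/17578)) = -34708 - (1/5001 + (4465753/1591404)*(1/17578)) = -34708 - (1/5001 + 4465753/27973699512) = -34708 - 1*16768976755/46632157086504 = -34708 - 16768976755/46632157086504 = -1618508924927357587/46632157086504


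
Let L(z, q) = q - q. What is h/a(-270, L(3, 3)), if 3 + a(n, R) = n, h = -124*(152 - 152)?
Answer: 0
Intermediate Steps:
L(z, q) = 0
h = 0 (h = -124*0 = 0)
a(n, R) = -3 + n
h/a(-270, L(3, 3)) = 0/(-3 - 270) = 0/(-273) = 0*(-1/273) = 0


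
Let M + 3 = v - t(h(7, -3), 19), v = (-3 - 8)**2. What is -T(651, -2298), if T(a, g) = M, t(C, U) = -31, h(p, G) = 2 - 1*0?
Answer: -149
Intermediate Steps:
h(p, G) = 2 (h(p, G) = 2 + 0 = 2)
v = 121 (v = (-11)**2 = 121)
M = 149 (M = -3 + (121 - 1*(-31)) = -3 + (121 + 31) = -3 + 152 = 149)
T(a, g) = 149
-T(651, -2298) = -1*149 = -149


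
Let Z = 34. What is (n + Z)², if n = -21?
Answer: 169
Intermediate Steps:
(n + Z)² = (-21 + 34)² = 13² = 169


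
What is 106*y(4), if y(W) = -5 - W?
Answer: -954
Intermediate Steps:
106*y(4) = 106*(-5 - 1*4) = 106*(-5 - 4) = 106*(-9) = -954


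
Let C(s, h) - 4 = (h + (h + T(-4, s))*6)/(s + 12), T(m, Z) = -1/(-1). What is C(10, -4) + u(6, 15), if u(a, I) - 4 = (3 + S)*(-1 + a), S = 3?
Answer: 37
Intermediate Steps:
T(m, Z) = 1 (T(m, Z) = -1*(-1) = 1)
u(a, I) = -2 + 6*a (u(a, I) = 4 + (3 + 3)*(-1 + a) = 4 + 6*(-1 + a) = 4 + (-6 + 6*a) = -2 + 6*a)
C(s, h) = 4 + (6 + 7*h)/(12 + s) (C(s, h) = 4 + (h + (h + 1)*6)/(s + 12) = 4 + (h + (1 + h)*6)/(12 + s) = 4 + (h + (6 + 6*h))/(12 + s) = 4 + (6 + 7*h)/(12 + s))
C(10, -4) + u(6, 15) = (54 + 4*10 + 7*(-4))/(12 + 10) + (-2 + 6*6) = (54 + 40 - 28)/22 + (-2 + 36) = (1/22)*66 + 34 = 3 + 34 = 37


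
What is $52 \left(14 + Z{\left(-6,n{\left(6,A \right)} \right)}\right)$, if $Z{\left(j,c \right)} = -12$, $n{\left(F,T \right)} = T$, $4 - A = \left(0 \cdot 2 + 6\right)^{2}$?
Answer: $104$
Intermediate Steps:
$A = -32$ ($A = 4 - \left(0 \cdot 2 + 6\right)^{2} = 4 - \left(0 + 6\right)^{2} = 4 - 6^{2} = 4 - 36 = -32$)
$52 \left(14 + Z{\left(-6,n{\left(6,A \right)} \right)}\right) = 52 \left(14 - 12\right) = 52 \cdot 2 = 104$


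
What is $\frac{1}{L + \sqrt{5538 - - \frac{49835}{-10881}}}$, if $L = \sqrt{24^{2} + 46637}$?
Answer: $\frac{3627}{\sqrt{72792853887} + 3627 \sqrt{47213}} \approx 0.0034285$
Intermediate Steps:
$L = \sqrt{47213}$ ($L = \sqrt{576 + 46637} = \sqrt{47213} \approx 217.29$)
$\frac{1}{L + \sqrt{5538 - - \frac{49835}{-10881}}} = \frac{1}{\sqrt{47213} + \sqrt{5538 - - \frac{49835}{-10881}}} = \frac{1}{\sqrt{47213} + \sqrt{5538 - \left(-49835\right) \left(- \frac{1}{10881}\right)}} = \frac{1}{\sqrt{47213} + \sqrt{5538 - \frac{49835}{10881}}} = \frac{1}{\sqrt{47213} + \sqrt{\frac{60209143}{10881}}} = \frac{1}{\sqrt{47213} + \frac{\sqrt{72792853887}}{3627}}$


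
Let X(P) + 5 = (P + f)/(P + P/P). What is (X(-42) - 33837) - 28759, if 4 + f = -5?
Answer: -2566590/41 ≈ -62600.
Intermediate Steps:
f = -9 (f = -4 - 5 = -9)
X(P) = -5 + (-9 + P)/(1 + P) (X(P) = -5 + (P - 9)/(P + P/P) = -5 + (-9 + P)/(P + 1) = -5 + (-9 + P)/(1 + P))
(X(-42) - 33837) - 28759 = (2*(-7 - 2*(-42))/(1 - 42) - 33837) - 28759 = (2*(-7 + 84)/(-41) - 33837) - 28759 = (2*(-1/41)*77 - 33837) - 28759 = (-154/41 - 33837) - 28759 = -1387471/41 - 28759 = -2566590/41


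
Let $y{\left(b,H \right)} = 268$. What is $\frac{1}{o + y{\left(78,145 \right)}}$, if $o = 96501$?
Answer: $\frac{1}{96769} \approx 1.0334 \cdot 10^{-5}$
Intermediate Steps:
$\frac{1}{o + y{\left(78,145 \right)}} = \frac{1}{96501 + 268} = \frac{1}{96769}$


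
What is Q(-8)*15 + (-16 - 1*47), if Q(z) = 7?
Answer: 42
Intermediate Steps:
Q(-8)*15 + (-16 - 1*47) = 7*15 + (-16 - 1*47) = 105 + (-16 - 47) = 105 - 63 = 42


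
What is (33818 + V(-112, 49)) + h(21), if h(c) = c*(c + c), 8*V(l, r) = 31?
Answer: 277631/8 ≈ 34704.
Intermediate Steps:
V(l, r) = 31/8 (V(l, r) = (1/8)*31 = 31/8)
h(c) = 2*c**2 (h(c) = c*(2*c) = 2*c**2)
(33818 + V(-112, 49)) + h(21) = (33818 + 31/8) + 2*21**2 = 270575/8 + 2*441 = 270575/8 + 882 = 277631/8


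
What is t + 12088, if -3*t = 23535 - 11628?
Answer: 8119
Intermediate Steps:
t = -3969 (t = -(23535 - 11628)/3 = -⅓*11907 = -3969)
t + 12088 = -3969 + 12088 = 8119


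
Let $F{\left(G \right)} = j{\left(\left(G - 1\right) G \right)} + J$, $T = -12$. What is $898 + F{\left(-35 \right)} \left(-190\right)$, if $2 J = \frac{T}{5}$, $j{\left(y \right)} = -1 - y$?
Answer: $240716$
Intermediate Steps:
$J = - \frac{6}{5}$ ($J = \frac{\left(-12\right) \frac{1}{5}}{2} = \frac{1}{2} \left(- \frac{12}{5}\right) = - \frac{6}{5} \approx -1.2$)
$F{\left(G \right)} = - \frac{11}{5} - G \left(-1 + G\right)$ ($F{\left(G \right)} = \left(-1 - \left(G - 1\right) G\right) - \frac{6}{5} = \left(-1 - \left(-1 + G\right) G\right) - \frac{6}{5} = \left(-1 - G \left(-1 + G\right)\right) - \frac{6}{5} = - \frac{11}{5} - G \left(-1 + G\right)$)
$898 + F{\left(-35 \right)} \left(-190\right) = 898 + \left(- \frac{11}{5} - 35 - \left(-35\right)^{2}\right) \left(-190\right) = 898 + \left(- \frac{11}{5} - 35 - 1225\right) \left(-190\right) = 898 - -239818 = 898 + 239818 = 240716$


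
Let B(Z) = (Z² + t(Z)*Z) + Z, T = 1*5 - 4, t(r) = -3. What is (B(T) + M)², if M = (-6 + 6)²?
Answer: 1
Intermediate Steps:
M = 0 (M = 0² = 0)
T = 1 (T = 5 - 4 = 1)
B(Z) = Z² - 2*Z (B(Z) = (Z² - 3*Z) + Z = Z² - 2*Z)
(B(T) + M)² = (1*(-2 + 1) + 0)² = (1*(-1) + 0)² = (-1 + 0)² = (-1)² = 1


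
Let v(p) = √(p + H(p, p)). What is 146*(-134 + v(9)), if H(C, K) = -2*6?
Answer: -19564 + 146*I*√3 ≈ -19564.0 + 252.88*I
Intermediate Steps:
H(C, K) = -12
v(p) = √(-12 + p) (v(p) = √(p - 12) = √(-12 + p))
146*(-134 + v(9)) = 146*(-134 + √(-12 + 9)) = 146*(-134 + √(-3)) = 146*(-134 + I*√3) = -19564 + 146*I*√3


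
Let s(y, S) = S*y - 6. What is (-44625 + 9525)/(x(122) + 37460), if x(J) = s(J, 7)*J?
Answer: -2925/11743 ≈ -0.24908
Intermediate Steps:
s(y, S) = -6 + S*y
x(J) = J*(-6 + 7*J) (x(J) = (-6 + 7*J)*J = J*(-6 + 7*J))
(-44625 + 9525)/(x(122) + 37460) = (-44625 + 9525)/(122*(-6 + 7*122) + 37460) = -35100/(122*(-6 + 854) + 37460) = -35100/(122*848 + 37460) = -35100/(103456 + 37460) = -35100/140916 = -35100*1/140916 = -2925/11743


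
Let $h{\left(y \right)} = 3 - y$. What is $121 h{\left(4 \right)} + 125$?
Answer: $4$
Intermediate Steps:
$121 h{\left(4 \right)} + 125 = 121 \left(3 - 4\right) + 125 = 121 \left(-1\right) + 125 = -121 + 125 = 4$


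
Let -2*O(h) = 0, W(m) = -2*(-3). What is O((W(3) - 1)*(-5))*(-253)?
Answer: 0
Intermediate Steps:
W(m) = 6
O(h) = 0 (O(h) = -1/2*0 = 0)
O((W(3) - 1)*(-5))*(-253) = 0*(-253) = 0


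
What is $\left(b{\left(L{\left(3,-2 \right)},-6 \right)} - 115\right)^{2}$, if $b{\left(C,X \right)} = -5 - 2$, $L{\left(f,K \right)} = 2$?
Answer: $14884$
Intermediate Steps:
$b{\left(C,X \right)} = -7$
$\left(b{\left(L{\left(3,-2 \right)},-6 \right)} - 115\right)^{2} = \left(-7 - 115\right)^{2} = \left(-122\right)^{2} = 14884$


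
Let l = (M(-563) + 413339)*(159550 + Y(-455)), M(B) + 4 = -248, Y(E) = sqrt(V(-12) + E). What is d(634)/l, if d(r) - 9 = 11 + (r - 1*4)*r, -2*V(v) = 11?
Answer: 127461304000/21031253024688127 - 399440*I*sqrt(1842)/21031253024688127 ≈ 6.0606e-6 - 8.1514e-10*I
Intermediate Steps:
V(v) = -11/2 (V(v) = -1/2*11 = -11/2)
Y(E) = sqrt(-11/2 + E)
M(B) = -252 (M(B) = -4 - 248 = -252)
d(r) = 20 + r*(-4 + r) (d(r) = 9 + (11 + (r - 1*4)*r) = 9 + (11 + (r - 4)*r) = 9 + (11 + (-4 + r)*r) = 9 + (11 + r*(-4 + r)) = 20 + r*(-4 + r))
l = 65908030850 + 413087*I*sqrt(1842)/2 (l = (-252 + 413339)*(159550 + sqrt(-22 + 4*(-455))/2) = 413087*(159550 + sqrt(-22 - 1820)/2) = 413087*(159550 + sqrt(-1842)/2) = 413087*(159550 + (I*sqrt(1842))/2) = 413087*(159550 + I*sqrt(1842)/2) = 65908030850 + 413087*I*sqrt(1842)/2 ≈ 6.5908e+10 + 8.8645e+6*I)
d(634)/l = (20 + 634**2 - 4*634)/(65908030850 + 413087*I*sqrt(1842)/2) = (20 + 401956 - 2536)/(65908030850 + 413087*I*sqrt(1842)/2) = 399440/(65908030850 + 413087*I*sqrt(1842)/2)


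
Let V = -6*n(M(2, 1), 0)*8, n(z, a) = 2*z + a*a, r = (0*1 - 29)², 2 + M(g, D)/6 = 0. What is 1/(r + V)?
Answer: 1/1993 ≈ 0.00050176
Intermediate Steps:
M(g, D) = -12 (M(g, D) = -12 + 6*0 = -12 + 0 = -12)
r = 841 (r = (0 - 29)² = (-29)² = 841)
n(z, a) = a² + 2*z (n(z, a) = 2*z + a² = a² + 2*z)
V = 1152 (V = -6*(0² + 2*(-12))*8 = -6*(0 - 24)*8 = -6*(-24)*8 = 144*8 = 1152)
1/(r + V) = 1/(841 + 1152) = 1/1993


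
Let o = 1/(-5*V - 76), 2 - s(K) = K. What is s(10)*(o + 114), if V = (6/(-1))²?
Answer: -29183/32 ≈ -911.97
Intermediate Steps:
s(K) = 2 - K
V = 36 (V = (6*(-1))² = (-6)² = 36)
o = -1/256 (o = 1/(-5*36 - 76) = 1/(-180 - 76) = 1/(-256) = -1/256 ≈ -0.0039063)
s(10)*(o + 114) = (2 - 1*10)*(-1/256 + 114) = (2 - 10)*(29183/256) = -8*29183/256 = -29183/32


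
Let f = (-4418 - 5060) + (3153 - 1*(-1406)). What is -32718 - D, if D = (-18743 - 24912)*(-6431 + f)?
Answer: -495516968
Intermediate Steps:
f = -4919 (f = -9478 + (3153 + 1406) = -9478 + 4559 = -4919)
D = 495484250 (D = (-18743 - 24912)*(-6431 - 4919) = -43655*(-11350) = 495484250)
-32718 - D = -32718 - 1*495484250 = -32718 - 495484250 = -495516968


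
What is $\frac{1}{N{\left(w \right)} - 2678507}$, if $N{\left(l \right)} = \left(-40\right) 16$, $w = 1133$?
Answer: $- \frac{1}{2679147} \approx -3.7325 \cdot 10^{-7}$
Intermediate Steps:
$N{\left(l \right)} = -640$
$\frac{1}{N{\left(w \right)} - 2678507} = \frac{1}{-640 - 2678507} = \frac{1}{-2679147} = - \frac{1}{2679147}$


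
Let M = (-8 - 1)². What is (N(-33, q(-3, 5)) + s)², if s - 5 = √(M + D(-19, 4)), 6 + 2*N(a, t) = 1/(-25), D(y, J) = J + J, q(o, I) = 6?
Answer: 232301/2500 + 99*√89/25 ≈ 130.28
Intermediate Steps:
M = 81 (M = (-9)² = 81)
D(y, J) = 2*J
N(a, t) = -151/50 (N(a, t) = -3 + (½)/(-25) = -3 + (½)*(-1/25) = -3 - 1/50 = -151/50)
s = 5 + √89 (s = 5 + √(81 + 2*4) = 5 + √(81 + 8) = 5 + √89 ≈ 14.434)
(N(-33, q(-3, 5)) + s)² = (-151/50 + (5 + √89))² = (99/50 + √89)²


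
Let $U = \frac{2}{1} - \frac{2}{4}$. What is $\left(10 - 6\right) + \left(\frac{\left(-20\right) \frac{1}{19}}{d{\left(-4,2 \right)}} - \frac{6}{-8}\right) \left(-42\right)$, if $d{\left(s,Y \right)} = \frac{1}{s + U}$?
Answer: $- \frac{5245}{38} \approx -138.03$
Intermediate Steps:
$U = \frac{3}{2}$ ($U = 2 \cdot 1 - \frac{1}{2} = 2 - \frac{1}{2} = \frac{3}{2} \approx 1.5$)
$d{\left(s,Y \right)} = \frac{1}{\frac{3}{2} + s}$ ($d{\left(s,Y \right)} = \frac{1}{s + \frac{3}{2}} = \frac{1}{\frac{3}{2} + s}$)
$\left(10 - 6\right) + \left(\frac{\left(-20\right) \frac{1}{19}}{d{\left(-4,2 \right)}} - \frac{6}{-8}\right) \left(-42\right) = \left(10 - 6\right) + \left(\frac{\left(-20\right) \frac{1}{19}}{2 \frac{1}{3 + 2 \left(-4\right)}} - \frac{6}{-8}\right) \left(-42\right) = \left(10 - 6\right) + \left(\frac{\left(-20\right) \frac{1}{19}}{2 \frac{1}{3 - 8}} - - \frac{3}{4}\right) \left(-42\right) = 4 + \left(- \frac{20}{19 \frac{2}{-5}} + \frac{3}{4}\right) \left(-42\right) = 4 + \left(- \frac{20}{19 \cdot 2 \left(- \frac{1}{5}\right)} + \frac{3}{4}\right) \left(-42\right) = 4 + \left(- \frac{20}{19 \left(- \frac{2}{5}\right)} + \frac{3}{4}\right) \left(-42\right) = 4 + \left(\left(- \frac{20}{19}\right) \left(- \frac{5}{2}\right) + \frac{3}{4}\right) \left(-42\right) = 4 + \left(\frac{50}{19} + \frac{3}{4}\right) \left(-42\right) = 4 + \frac{257}{76} \left(-42\right) = 4 - \frac{5397}{38} = - \frac{5245}{38}$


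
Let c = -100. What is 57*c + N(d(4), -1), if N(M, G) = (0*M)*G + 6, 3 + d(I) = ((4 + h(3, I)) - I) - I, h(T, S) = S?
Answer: -5694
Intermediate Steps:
d(I) = 1 - I (d(I) = -3 + (((4 + I) - I) - I) = -3 + (4 - I) = 1 - I)
N(M, G) = 6 (N(M, G) = 0*G + 6 = 0 + 6 = 6)
57*c + N(d(4), -1) = 57*(-100) + 6 = -5700 + 6 = -5694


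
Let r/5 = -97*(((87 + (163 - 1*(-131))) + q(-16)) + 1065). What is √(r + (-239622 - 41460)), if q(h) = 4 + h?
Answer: 6*I*√27127 ≈ 988.22*I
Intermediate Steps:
r = -695490 (r = 5*(-97*(((87 + (163 - 1*(-131))) + (4 - 16)) + 1065)) = 5*(-97*(((87 + (163 + 131)) - 12) + 1065)) = 5*(-97*(((87 + 294) - 12) + 1065)) = 5*(-97*((381 - 12) + 1065)) = 5*(-97*(369 + 1065)) = 5*(-97*1434) = 5*(-139098) = -695490)
√(r + (-239622 - 41460)) = √(-695490 + (-239622 - 41460)) = √(-695490 - 281082) = √(-976572) = 6*I*√27127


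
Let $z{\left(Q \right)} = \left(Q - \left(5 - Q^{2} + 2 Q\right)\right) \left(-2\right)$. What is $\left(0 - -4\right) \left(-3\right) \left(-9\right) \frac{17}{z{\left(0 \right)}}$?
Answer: $\frac{918}{5} \approx 183.6$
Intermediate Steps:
$z{\left(Q \right)} = 10 - 2 Q^{2} + 2 Q$ ($z{\left(Q \right)} = \left(Q - \left(5 - Q^{2} + 2 Q\right)\right) \left(-2\right) = \left(-5 + Q^{2} - Q\right) \left(-2\right) = 10 - 2 Q^{2} + 2 Q$)
$\left(0 - -4\right) \left(-3\right) \left(-9\right) \frac{17}{z{\left(0 \right)}} = \left(0 - -4\right) \left(-3\right) \left(-9\right) \frac{17}{10 - 2 \cdot 0^{2} + 2 \cdot 0} = \left(0 + 4\right) \left(-3\right) \left(-9\right) \frac{17}{10 - 0 + 0} = 4 \left(-3\right) \left(-9\right) \frac{17}{10 + 0 + 0} = \left(-12\right) \left(-9\right) \frac{17}{10} = 108 \cdot 17 \cdot \frac{1}{10} = 108 \cdot \frac{17}{10} = \frac{918}{5}$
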